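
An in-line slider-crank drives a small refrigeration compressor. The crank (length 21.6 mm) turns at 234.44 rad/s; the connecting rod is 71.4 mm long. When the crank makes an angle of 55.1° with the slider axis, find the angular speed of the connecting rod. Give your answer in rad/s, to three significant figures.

41.9

ω = 234.4 rad/s
The rod makes angle φ with the slider axis where L sinφ = r sinθ; differentiating, L cosφ·φ̇ = r ω cosθ.
L cosφ = √(L² − r² sin²θ) = 0.069167 m.
|ω_rod| = r ω |cosθ| / √(L² − r² sin²θ) = 0.0216·234.4·0.57215/0.069167 = 41.888 rad/s.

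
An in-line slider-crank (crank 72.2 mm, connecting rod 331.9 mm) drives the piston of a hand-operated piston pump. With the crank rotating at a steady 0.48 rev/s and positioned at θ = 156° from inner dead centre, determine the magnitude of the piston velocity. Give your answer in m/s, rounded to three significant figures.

0.0709

ω = 2π·0.48 = 3.016 rad/s
For an in-line slider-crank, x = r cosθ + √(L² − r² sin²θ), so v = −rω sinθ·[1 + r cosθ/√(L² − r² sin²θ)].
With r = 0.0722 m, L = 0.3319 m, θ = 156°: √(L² − r² sin²θ) = 0.3306 m.
v = −0.0722·3.016·0.40674·[1 + 0.0722·-0.91355/0.3306] = -0.070897 m/s.
|v| = 0.070897 m/s.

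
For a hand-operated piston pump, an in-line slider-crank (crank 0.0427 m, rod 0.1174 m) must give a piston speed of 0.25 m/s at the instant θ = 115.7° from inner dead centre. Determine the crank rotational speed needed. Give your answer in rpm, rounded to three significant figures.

74.5

For an in-line slider-crank, |v_piston| = rω|sinθ|·[1 + r cosθ/√(L² − r² sin²θ)].
With r = 0.0427 m, L = 0.1174 m, θ = 115.7°: the bracketed kinematic factor |dx/dθ| = 0.032052 m.
ω = v/|dx/dθ| = 0.25/0.032052 = 7.7997 rad/s.
N = 60ω/(2π) = 74.482 rpm.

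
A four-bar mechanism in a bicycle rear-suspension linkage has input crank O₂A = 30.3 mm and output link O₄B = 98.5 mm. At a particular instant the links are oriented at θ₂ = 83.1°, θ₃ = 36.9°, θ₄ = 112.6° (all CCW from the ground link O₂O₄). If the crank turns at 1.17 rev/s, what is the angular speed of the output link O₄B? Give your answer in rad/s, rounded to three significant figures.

1.68

ω₂ = 7.351 rad/s (from 1.17 rev/s).
Differentiating the loop-closure r₂e^{iθ₂}+r₃e^{iθ₃}=r₁+r₄e^{iθ₄} gives r₂ω₂e^{iθ₂}+r₃ω₃e^{iθ₃}=r₄ω₄e^{iθ₄}.
Eliminating the other unknown: ω₄ = r₂ω₂ sin(θ₂−θ₃) / [r₄ sin(θ₄−θ₃)].
Numerator sine = +0.72176; denominator sine = +0.96902.
Result = 0.0303·7.351·(+0.72176) / (0.0985·(+0.96902)) = +1.6844 rad/s; magnitude 1.6844 rad/s.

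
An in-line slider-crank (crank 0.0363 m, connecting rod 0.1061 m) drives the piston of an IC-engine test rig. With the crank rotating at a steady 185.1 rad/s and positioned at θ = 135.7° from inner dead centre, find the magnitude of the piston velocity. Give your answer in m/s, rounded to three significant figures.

3.51

ω = 185.1 rad/s
For an in-line slider-crank, x = r cosθ + √(L² − r² sin²θ), so v = −rω sinθ·[1 + r cosθ/√(L² − r² sin²θ)].
With r = 0.0363 m, L = 0.1061 m, θ = 135.7°: √(L² − r² sin²θ) = 0.10303 m.
v = −0.0363·185.1·0.69842·[1 + 0.0363·-0.71569/0.10303] = -3.5094 m/s.
|v| = 3.5094 m/s.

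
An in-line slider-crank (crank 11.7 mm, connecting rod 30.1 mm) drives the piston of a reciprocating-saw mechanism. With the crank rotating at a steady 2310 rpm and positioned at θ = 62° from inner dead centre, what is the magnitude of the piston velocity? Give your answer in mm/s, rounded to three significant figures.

ω = 2π·2310/60 = 241.9 rad/s
For an in-line slider-crank, x = r cosθ + √(L² − r² sin²θ), so v = −rω sinθ·[1 + r cosθ/√(L² − r² sin²θ)].
With r = 0.0117 m, L = 0.0301 m, θ = 62°: √(L² − r² sin²θ) = 0.028272 m.
v = −0.0117·241.9·0.88295·[1 + 0.0117·0.46947/0.028272] = -2.9845 m/s.
|v| = 2.9845 m/s = 2984.5 mm/s.

2980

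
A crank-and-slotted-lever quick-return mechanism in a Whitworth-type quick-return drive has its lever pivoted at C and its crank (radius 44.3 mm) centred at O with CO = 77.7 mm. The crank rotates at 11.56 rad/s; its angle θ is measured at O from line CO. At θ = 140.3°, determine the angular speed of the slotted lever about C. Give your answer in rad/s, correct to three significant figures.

ω = 11.56 rad/s
Crank pin A relative to C: A = (d + r cosθ, r sinθ); lever angle φ = atan2(r sinθ, d + r cosθ).
Differentiating tanφ: φ̇ = rω(d cosθ + r)/(d² + r² + 2dr cosθ).
d² + r² + 2dr cosθ = |CA|² = 0.00270306 m²;  d cosθ + r = -0.015482 m.
|ω_lever| = |0.0443·11.56·-0.015482| / 0.00270306 = 2.9332 rad/s.

2.93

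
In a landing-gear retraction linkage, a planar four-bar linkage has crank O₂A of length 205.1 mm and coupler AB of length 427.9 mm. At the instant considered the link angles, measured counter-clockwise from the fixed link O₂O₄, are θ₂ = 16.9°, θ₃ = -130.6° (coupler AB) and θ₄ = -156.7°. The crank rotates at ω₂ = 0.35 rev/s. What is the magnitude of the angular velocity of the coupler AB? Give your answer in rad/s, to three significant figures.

0.267

ω₂ = 2.199 rad/s (from 0.35 rev/s).
Differentiating the loop-closure r₂e^{iθ₂}+r₃e^{iθ₃}=r₁+r₄e^{iθ₄} gives r₂ω₂e^{iθ₂}+r₃ω₃e^{iθ₃}=r₄ω₄e^{iθ₄}.
Eliminating the other unknown: ω₃ = r₂ω₂ sin(θ₄−θ₂) / [r₃ sin(θ₃−θ₄)].
Numerator sine = -0.11147; denominator sine = +0.43994.
Result = 0.2051·2.199·(-0.11147) / (0.4279·(+0.43994)) = -0.26707 rad/s; magnitude 0.26707 rad/s.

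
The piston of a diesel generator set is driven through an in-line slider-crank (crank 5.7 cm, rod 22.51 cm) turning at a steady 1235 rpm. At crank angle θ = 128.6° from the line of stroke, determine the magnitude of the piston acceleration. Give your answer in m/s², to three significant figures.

ω = 2π·1235/60 = 129.3 rad/s
x(θ) = r cosθ + √(L² − r² sin²θ); with ω constant, a = ω²·d²x/dθ².
d²x/dθ² = −r cosθ − r²(cos2θ)/√u − r⁴ sin²2θ/(4u^{3/2}),  u = L² − r² sin²θ = 0.0486856 m².
Substituting r = 0.057 m, L = 0.2251 m, θ = 128.6°: d²x/dθ² = +0.03859 m.
a = ω²·d²x/dθ² = (129.3)²·(+0.03859) = +645.45 m/s²;  |a| = 645.45 m/s².

645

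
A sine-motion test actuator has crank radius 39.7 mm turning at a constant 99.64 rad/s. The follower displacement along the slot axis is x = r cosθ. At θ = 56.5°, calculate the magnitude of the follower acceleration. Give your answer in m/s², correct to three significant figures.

ω = 99.64 rad/s
x = r cosθ ⇒ ẍ = −rω² cosθ (ω constant).
|a| = rω²|cosθ| = 0.0397·(99.64)²·|cos 56.5°| = 217.54 m/s².

218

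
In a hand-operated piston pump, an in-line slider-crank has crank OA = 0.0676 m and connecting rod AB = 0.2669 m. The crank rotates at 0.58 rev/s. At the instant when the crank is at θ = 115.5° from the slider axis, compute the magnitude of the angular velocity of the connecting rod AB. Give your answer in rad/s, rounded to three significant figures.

0.408

ω = 3.644 rad/s (converted from 0.58 rev/s).
The rod makes angle φ with the slider axis where L sinφ = r sinθ; differentiating, L cosφ·φ̇ = r ω cosθ.
L cosφ = √(L² − r² sin²θ) = 0.25983 m.
|ω_rod| = r ω |cosθ| / √(L² − r² sin²θ) = 0.0676·3.644·0.43051/0.25983 = 0.40817 rad/s.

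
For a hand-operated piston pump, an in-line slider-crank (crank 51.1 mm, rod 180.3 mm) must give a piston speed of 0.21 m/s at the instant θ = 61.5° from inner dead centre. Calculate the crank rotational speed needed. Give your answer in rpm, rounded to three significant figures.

For an in-line slider-crank, |v_piston| = rω|sinθ|·[1 + r cosθ/√(L² − r² sin²θ)].
With r = 0.0511 m, L = 0.1803 m, θ = 61.5°: the bracketed kinematic factor |dx/dθ| = 0.051178 m.
ω = v/|dx/dθ| = 0.21/0.051178 = 4.1033 rad/s.
N = 60ω/(2π) = 39.184 rpm.

39.2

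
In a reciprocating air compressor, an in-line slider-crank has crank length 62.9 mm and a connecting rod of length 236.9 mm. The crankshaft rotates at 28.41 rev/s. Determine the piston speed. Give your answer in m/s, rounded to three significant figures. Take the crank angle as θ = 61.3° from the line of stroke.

11.1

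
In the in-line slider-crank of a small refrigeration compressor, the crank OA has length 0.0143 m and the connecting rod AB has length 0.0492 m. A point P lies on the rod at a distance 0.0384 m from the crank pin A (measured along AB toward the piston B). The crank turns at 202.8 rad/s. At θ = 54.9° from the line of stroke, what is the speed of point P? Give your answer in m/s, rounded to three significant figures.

ω = 202.8 rad/s.  Crank-pin speed |V_A| = rω = 2.9 m/s, perpendicular to OA.
Rod angle: sinφ = −(r/L) sinθ ⇒ φ = -13.756°; ω_rod = −rω cosθ/√(L²−r²sin²θ) = -34.894 rad/s.
V_P = V_A + ω_rod × AP, with AP = 0.0384 m along the rod.
Components: V_Px = −rω sinθ − a·ω_rod·sinφ = -2.6913 m/s;  V_Py = rω cosθ + a·ω_rod·cosφ = +0.36604 m/s.
|V_P| = √(V_Px² + V_Py²) = 2.7161 m/s.

2.72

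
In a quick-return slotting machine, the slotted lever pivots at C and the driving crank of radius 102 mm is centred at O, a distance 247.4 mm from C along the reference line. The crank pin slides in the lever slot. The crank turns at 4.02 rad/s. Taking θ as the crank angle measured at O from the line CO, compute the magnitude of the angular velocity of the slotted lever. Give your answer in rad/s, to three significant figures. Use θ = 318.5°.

1.08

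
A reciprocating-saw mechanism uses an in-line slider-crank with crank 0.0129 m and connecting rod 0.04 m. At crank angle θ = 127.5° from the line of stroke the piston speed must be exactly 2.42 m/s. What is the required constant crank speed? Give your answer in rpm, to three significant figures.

2830

For an in-line slider-crank, |v_piston| = rω|sinθ|·[1 + r cosθ/√(L² − r² sin²θ)].
With r = 0.0129 m, L = 0.04 m, θ = 127.5°: the bracketed kinematic factor |dx/dθ| = 0.0081558 m.
ω = v/|dx/dθ| = 2.42/0.0081558 = 296.72 rad/s.
N = 60ω/(2π) = 2833.5 rpm.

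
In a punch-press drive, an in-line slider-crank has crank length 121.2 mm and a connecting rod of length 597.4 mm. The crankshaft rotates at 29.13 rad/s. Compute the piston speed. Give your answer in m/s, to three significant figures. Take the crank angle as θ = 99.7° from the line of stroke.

3.36

ω = 29.13 rad/s
For an in-line slider-crank, x = r cosθ + √(L² − r² sin²θ), so v = −rω sinθ·[1 + r cosθ/√(L² − r² sin²θ)].
With r = 0.1212 m, L = 0.5974 m, θ = 99.7°: √(L² − r² sin²θ) = 0.58533 m.
v = −0.1212·29.13·0.98570·[1 + 0.1212·-0.16849/0.58533] = -3.3587 m/s.
|v| = 3.3587 m/s.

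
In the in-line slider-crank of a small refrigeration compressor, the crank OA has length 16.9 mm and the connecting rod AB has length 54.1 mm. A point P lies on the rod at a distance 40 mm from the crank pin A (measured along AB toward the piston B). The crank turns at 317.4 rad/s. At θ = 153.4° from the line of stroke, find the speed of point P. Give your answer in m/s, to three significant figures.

2.28

ω = 317.4 rad/s.  Crank-pin speed |V_A| = rω = 5.3641 m/s, perpendicular to OA.
Rod angle: sinφ = −(r/L) sinθ ⇒ φ = -8.040°; ω_rod = −rω cosθ/√(L²−r²sin²θ) = +89.536 rad/s.
V_P = V_A + ω_rod × AP, with AP = 0.04 m along the rod.
Components: V_Px = −rω sinθ − a·ω_rod·sinφ = -1.9009 m/s;  V_Py = rω cosθ + a·ω_rod·cosφ = -1.2501 m/s.
|V_P| = √(V_Px² + V_Py²) = 2.2751 m/s.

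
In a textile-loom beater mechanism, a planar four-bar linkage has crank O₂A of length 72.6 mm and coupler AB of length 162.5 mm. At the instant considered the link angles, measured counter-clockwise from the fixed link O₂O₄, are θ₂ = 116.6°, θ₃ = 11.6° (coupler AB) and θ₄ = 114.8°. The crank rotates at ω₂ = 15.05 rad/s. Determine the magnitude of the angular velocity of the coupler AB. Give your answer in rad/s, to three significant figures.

ω₂ = 15.05 rad/s
Differentiating the loop-closure r₂e^{iθ₂}+r₃e^{iθ₃}=r₁+r₄e^{iθ₄} gives r₂ω₂e^{iθ₂}+r₃ω₃e^{iθ₃}=r₄ω₄e^{iθ₄}.
Eliminating the other unknown: ω₃ = r₂ω₂ sin(θ₄−θ₂) / [r₃ sin(θ₃−θ₄)].
Numerator sine = -0.03141; denominator sine = -0.97358.
Result = 0.0726·15.05·(-0.03141) / (0.1625·(-0.97358)) = +0.21693 rad/s; magnitude 0.21693 rad/s.

0.217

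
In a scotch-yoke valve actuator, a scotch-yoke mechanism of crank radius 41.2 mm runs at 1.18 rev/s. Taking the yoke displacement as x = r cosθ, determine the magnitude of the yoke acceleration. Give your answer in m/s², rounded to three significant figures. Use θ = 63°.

1.03

ω = 7.414 rad/s (from 1.18 rev/s).
x = r cosθ ⇒ ẍ = −rω² cosθ (ω constant).
|a| = rω²|cosθ| = 0.0412·(7.414)²·|cos 63°| = 1.0282 m/s².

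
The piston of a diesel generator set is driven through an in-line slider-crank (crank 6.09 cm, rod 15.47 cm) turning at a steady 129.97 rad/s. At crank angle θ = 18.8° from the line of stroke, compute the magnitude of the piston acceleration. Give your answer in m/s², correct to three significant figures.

ω = 130 rad/s
x(θ) = r cosθ + √(L² − r² sin²θ); with ω constant, a = ω²·d²x/dθ².
d²x/dθ² = −r cosθ − r²(cos2θ)/√u − r⁴ sin²2θ/(4u^{3/2}),  u = L² − r² sin²θ = 0.0235469 m².
Substituting r = 0.0609 m, L = 0.1547 m, θ = 18.8°: d²x/dθ² = -0.077154 m.
a = ω²·d²x/dθ² = (130)²·(-0.077154) = -1303.3 m/s²;  |a| = 1303.3 m/s².

1300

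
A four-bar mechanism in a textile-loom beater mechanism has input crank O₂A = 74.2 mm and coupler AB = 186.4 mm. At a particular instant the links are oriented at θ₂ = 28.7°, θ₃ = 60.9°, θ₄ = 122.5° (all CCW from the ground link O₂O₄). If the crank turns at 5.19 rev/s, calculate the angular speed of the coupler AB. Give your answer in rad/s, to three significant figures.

ω₂ = 32.61 rad/s (from 5.19 rev/s).
Differentiating the loop-closure r₂e^{iθ₂}+r₃e^{iθ₃}=r₁+r₄e^{iθ₄} gives r₂ω₂e^{iθ₂}+r₃ω₃e^{iθ₃}=r₄ω₄e^{iθ₄}.
Eliminating the other unknown: ω₃ = r₂ω₂ sin(θ₄−θ₂) / [r₃ sin(θ₃−θ₄)].
Numerator sine = +0.99780; denominator sine = -0.87965.
Result = 0.0742·32.61·(+0.99780) / (0.1864·(-0.87965)) = -14.724 rad/s; magnitude 14.724 rad/s.

14.7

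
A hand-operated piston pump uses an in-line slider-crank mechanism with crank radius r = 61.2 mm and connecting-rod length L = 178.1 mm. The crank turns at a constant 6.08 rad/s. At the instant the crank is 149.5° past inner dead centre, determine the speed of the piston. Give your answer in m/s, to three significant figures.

ω = 6.08 rad/s
For an in-line slider-crank, x = r cosθ + √(L² − r² sin²θ), so v = −rω sinθ·[1 + r cosθ/√(L² − r² sin²θ)].
With r = 0.0612 m, L = 0.1781 m, θ = 149.5°: √(L² − r² sin²θ) = 0.17537 m.
v = −0.0612·6.08·0.50754·[1 + 0.0612·-0.86163/0.17537] = -0.13207 m/s.
|v| = 0.13207 m/s.

0.132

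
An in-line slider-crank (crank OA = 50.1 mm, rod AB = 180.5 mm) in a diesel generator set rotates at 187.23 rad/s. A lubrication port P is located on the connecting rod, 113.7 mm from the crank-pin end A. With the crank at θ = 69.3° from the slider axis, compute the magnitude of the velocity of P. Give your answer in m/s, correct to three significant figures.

9.42

ω = 187.2 rad/s.  Crank-pin speed |V_A| = rω = 9.3802 m/s, perpendicular to OA.
Rod angle: sinφ = −(r/L) sinθ ⇒ φ = -15.049°; ω_rod = −rω cosθ/√(L²−r²sin²θ) = -19.022 rad/s.
V_P = V_A + ω_rod × AP, with AP = 0.1137 m along the rod.
Components: V_Px = −rω sinθ − a·ω_rod·sinφ = -9.3362 m/s;  V_Py = rω cosθ + a·ω_rod·cosφ = +1.2271 m/s.
|V_P| = √(V_Px² + V_Py²) = 9.4165 m/s.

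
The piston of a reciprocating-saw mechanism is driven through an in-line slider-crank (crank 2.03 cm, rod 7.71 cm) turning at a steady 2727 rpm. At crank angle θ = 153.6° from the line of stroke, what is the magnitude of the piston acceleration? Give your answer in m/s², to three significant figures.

ω = 2π·2727/60 = 285.6 rad/s
x(θ) = r cosθ + √(L² − r² sin²θ); with ω constant, a = ω²·d²x/dθ².
d²x/dθ² = −r cosθ − r²(cos2θ)/√u − r⁴ sin²2θ/(4u^{3/2}),  u = L² − r² sin²θ = 0.00586294 m².
Substituting r = 0.0203 m, L = 0.0771 m, θ = 153.6°: d²x/dθ² = +0.014869 m.
a = ω²·d²x/dθ² = (285.6)²·(+0.014869) = +1212.6 m/s²;  |a| = 1212.6 m/s².

1210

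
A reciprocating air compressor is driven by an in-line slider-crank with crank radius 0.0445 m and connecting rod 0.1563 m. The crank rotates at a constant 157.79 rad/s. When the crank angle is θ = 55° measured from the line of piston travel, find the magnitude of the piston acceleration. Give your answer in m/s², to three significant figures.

ω = 157.8 rad/s
x(θ) = r cosθ + √(L² − r² sin²θ); with ω constant, a = ω²·d²x/dθ².
d²x/dθ² = −r cosθ − r²(cos2θ)/√u − r⁴ sin²2θ/(4u^{3/2}),  u = L² − r² sin²θ = 0.0231009 m².
Substituting r = 0.0445 m, L = 0.1563 m, θ = 55°: d²x/dθ² = -0.021315 m.
a = ω²·d²x/dθ² = (157.8)²·(-0.021315) = -530.68 m/s²;  |a| = 530.68 m/s².

531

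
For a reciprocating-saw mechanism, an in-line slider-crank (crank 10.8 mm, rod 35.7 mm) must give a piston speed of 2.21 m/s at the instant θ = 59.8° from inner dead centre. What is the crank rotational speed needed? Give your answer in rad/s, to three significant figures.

205

For an in-line slider-crank, |v_piston| = rω|sinθ|·[1 + r cosθ/√(L² − r² sin²θ)].
With r = 0.0108 m, L = 0.0357 m, θ = 59.8°: the bracketed kinematic factor |dx/dθ| = 0.010806 m.
ω = v/|dx/dθ| = 2.21/0.010806 = 204.52 rad/s.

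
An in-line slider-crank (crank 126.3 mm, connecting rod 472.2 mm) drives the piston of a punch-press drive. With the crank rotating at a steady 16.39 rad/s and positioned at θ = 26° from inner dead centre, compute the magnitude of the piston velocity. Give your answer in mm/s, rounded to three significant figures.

ω = 16.39 rad/s
For an in-line slider-crank, x = r cosθ + √(L² − r² sin²θ), so v = −rω sinθ·[1 + r cosθ/√(L² − r² sin²θ)].
With r = 0.1263 m, L = 0.4722 m, θ = 26°: √(L² − r² sin²θ) = 0.46894 m.
v = −0.1263·16.39·0.43837·[1 + 0.1263·0.89879/0.46894] = -1.1271 m/s.
|v| = 1.1271 m/s = 1127.1 mm/s.

1130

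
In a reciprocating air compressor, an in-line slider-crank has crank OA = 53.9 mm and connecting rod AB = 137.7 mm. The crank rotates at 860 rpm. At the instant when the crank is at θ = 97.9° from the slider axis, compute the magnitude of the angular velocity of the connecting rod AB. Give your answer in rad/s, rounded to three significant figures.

ω = 90.06 rad/s (converted from 860 rpm).
The rod makes angle φ with the slider axis where L sinφ = r sinθ; differentiating, L cosφ·φ̇ = r ω cosθ.
L cosφ = √(L² − r² sin²θ) = 0.12693 m.
|ω_rod| = r ω |cosθ| / √(L² − r² sin²θ) = 0.0539·90.06·0.13744/0.12693 = 5.2563 rad/s.

5.26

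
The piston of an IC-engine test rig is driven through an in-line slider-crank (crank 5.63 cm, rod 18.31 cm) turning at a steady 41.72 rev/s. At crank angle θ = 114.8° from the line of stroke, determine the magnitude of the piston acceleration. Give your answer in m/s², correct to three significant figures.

2410

ω = 2π·41.7 = 262.1 rad/s
x(θ) = r cosθ + √(L² − r² sin²θ); with ω constant, a = ω²·d²x/dθ².
d²x/dθ² = −r cosθ − r²(cos2θ)/√u − r⁴ sin²2θ/(4u^{3/2}),  u = L² − r² sin²θ = 0.0309136 m².
Substituting r = 0.0563 m, L = 0.1831 m, θ = 114.8°: d²x/dθ² = +0.035031 m.
a = ω²·d²x/dθ² = (262.1)²·(+0.035031) = +2407.2 m/s²;  |a| = 2407.2 m/s².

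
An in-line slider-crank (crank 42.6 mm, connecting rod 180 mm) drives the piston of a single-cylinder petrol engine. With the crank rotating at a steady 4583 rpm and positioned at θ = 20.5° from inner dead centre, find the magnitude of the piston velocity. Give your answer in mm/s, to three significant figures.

8750

ω = 2π·4583/60 = 479.9 rad/s
For an in-line slider-crank, x = r cosθ + √(L² − r² sin²θ), so v = −rω sinθ·[1 + r cosθ/√(L² − r² sin²θ)].
With r = 0.0426 m, L = 0.18 m, θ = 20.5°: √(L² − r² sin²θ) = 0.17938 m.
v = −0.0426·479.9·0.35021·[1 + 0.0426·0.93667/0.17938] = -8.7527 m/s.
|v| = 8.7527 m/s = 8752.7 mm/s.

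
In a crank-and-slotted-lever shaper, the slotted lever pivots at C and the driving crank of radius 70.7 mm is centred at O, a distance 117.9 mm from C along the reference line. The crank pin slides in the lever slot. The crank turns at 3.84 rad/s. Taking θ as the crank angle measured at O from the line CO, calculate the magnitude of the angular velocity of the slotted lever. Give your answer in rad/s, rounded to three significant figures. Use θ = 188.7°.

ω = 3.84 rad/s
Crank pin A relative to C: A = (d + r cosθ, r sinθ); lever angle φ = atan2(r sinθ, d + r cosθ).
Differentiating tanφ: φ̇ = rω(d cosθ + r)/(d² + r² + 2dr cosθ).
d² + r² + 2dr cosθ = |CA|² = 0.00241966 m²;  d cosθ + r = -0.045843 m.
|ω_lever| = |0.0707·3.84·-0.045843| / 0.00241966 = 5.1437 rad/s.

5.14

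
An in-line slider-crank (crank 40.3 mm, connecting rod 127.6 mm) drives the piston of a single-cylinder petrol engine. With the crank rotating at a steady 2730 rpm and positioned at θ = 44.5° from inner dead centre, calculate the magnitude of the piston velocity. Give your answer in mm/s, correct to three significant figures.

ω = 2π·2730/60 = 285.9 rad/s
For an in-line slider-crank, x = r cosθ + √(L² − r² sin²θ), so v = −rω sinθ·[1 + r cosθ/√(L² − r² sin²θ)].
With r = 0.0403 m, L = 0.1276 m, θ = 44.5°: √(L² − r² sin²θ) = 0.12443 m.
v = −0.0403·285.9·0.70091·[1 + 0.0403·0.71325/0.12443] = -9.9407 m/s.
|v| = 9.9407 m/s = 9940.7 mm/s.

9940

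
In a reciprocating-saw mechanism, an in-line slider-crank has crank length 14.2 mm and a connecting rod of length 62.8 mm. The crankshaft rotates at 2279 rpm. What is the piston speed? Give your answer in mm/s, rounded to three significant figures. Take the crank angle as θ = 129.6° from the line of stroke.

ω = 2π·2279/60 = 238.7 rad/s
For an in-line slider-crank, x = r cosθ + √(L² − r² sin²θ), so v = −rω sinθ·[1 + r cosθ/√(L² − r² sin²θ)].
With r = 0.0142 m, L = 0.0628 m, θ = 129.6°: √(L² − r² sin²θ) = 0.06184 m.
v = −0.0142·238.7·0.77051·[1 + 0.0142·-0.63742/0.06184] = -2.229 m/s.
|v| = 2.229 m/s = 2229 mm/s.

2230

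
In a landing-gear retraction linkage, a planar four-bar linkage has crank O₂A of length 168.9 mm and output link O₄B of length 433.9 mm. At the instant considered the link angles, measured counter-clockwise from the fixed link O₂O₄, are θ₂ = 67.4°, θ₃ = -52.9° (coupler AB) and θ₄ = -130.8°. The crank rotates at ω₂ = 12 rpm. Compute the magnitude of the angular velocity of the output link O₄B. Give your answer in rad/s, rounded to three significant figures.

0.432

ω₂ = 1.257 rad/s (from 12 rpm).
Differentiating the loop-closure r₂e^{iθ₂}+r₃e^{iθ₃}=r₁+r₄e^{iθ₄} gives r₂ω₂e^{iθ₂}+r₃ω₃e^{iθ₃}=r₄ω₄e^{iθ₄}.
Eliminating the other unknown: ω₄ = r₂ω₂ sin(θ₂−θ₃) / [r₄ sin(θ₄−θ₃)].
Numerator sine = +0.86340; denominator sine = -0.97778.
Result = 0.1689·1.257·(+0.86340) / (0.4339·(-0.97778)) = -0.43193 rad/s; magnitude 0.43193 rad/s.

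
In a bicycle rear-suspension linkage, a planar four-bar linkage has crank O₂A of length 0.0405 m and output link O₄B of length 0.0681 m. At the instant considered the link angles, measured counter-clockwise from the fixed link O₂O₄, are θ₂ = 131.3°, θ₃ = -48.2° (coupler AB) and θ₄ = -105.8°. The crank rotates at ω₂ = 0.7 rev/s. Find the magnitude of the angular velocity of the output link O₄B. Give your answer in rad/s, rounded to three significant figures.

ω₂ = 4.398 rad/s (from 0.7 rev/s).
Differentiating the loop-closure r₂e^{iθ₂}+r₃e^{iθ₃}=r₁+r₄e^{iθ₄} gives r₂ω₂e^{iθ₂}+r₃ω₃e^{iθ₃}=r₄ω₄e^{iθ₄}.
Eliminating the other unknown: ω₄ = r₂ω₂ sin(θ₂−θ₃) / [r₄ sin(θ₄−θ₃)].
Numerator sine = +0.00873; denominator sine = -0.84433.
Result = 0.0405·4.398·(+0.00873) / (0.0681·(-0.84433)) = -0.027034 rad/s; magnitude 0.027034 rad/s.

0.0270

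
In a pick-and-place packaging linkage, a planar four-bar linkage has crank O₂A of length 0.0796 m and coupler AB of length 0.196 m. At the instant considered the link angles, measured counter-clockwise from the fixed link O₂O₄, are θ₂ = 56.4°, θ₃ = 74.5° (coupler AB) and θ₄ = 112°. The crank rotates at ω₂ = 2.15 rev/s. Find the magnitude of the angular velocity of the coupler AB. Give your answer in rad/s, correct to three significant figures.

ω₂ = 13.51 rad/s (from 2.15 rev/s).
Differentiating the loop-closure r₂e^{iθ₂}+r₃e^{iθ₃}=r₁+r₄e^{iθ₄} gives r₂ω₂e^{iθ₂}+r₃ω₃e^{iθ₃}=r₄ω₄e^{iθ₄}.
Eliminating the other unknown: ω₃ = r₂ω₂ sin(θ₄−θ₂) / [r₃ sin(θ₃−θ₄)].
Numerator sine = +0.82511; denominator sine = -0.60876.
Result = 0.0796·13.51·(+0.82511) / (0.196·(-0.60876)) = -7.436 rad/s; magnitude 7.436 rad/s.

7.44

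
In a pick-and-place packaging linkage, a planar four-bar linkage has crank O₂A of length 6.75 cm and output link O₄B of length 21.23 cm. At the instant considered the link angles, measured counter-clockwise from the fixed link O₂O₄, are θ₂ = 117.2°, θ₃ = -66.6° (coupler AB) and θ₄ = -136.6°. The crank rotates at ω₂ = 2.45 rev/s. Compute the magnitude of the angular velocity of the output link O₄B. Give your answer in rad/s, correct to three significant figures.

ω₂ = 15.39 rad/s (from 2.45 rev/s).
Differentiating the loop-closure r₂e^{iθ₂}+r₃e^{iθ₃}=r₁+r₄e^{iθ₄} gives r₂ω₂e^{iθ₂}+r₃ω₃e^{iθ₃}=r₄ω₄e^{iθ₄}.
Eliminating the other unknown: ω₄ = r₂ω₂ sin(θ₂−θ₃) / [r₄ sin(θ₄−θ₃)].
Numerator sine = -0.06627; denominator sine = -0.93969.
Result = 0.0675·15.39·(-0.06627) / (0.2123·(-0.93969)) = +0.34519 rad/s; magnitude 0.34519 rad/s.

0.345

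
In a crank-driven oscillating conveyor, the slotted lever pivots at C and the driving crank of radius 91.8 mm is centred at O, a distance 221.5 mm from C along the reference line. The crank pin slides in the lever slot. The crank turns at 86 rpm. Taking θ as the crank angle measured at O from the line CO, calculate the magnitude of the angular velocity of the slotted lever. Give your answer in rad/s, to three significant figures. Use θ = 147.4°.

ω = 9.006 rad/s (from 86 rpm).
Crank pin A relative to C: A = (d + r cosθ, r sinθ); lever angle φ = atan2(r sinθ, d + r cosθ).
Differentiating tanφ: φ̇ = rω(d cosθ + r)/(d² + r² + 2dr cosθ).
d² + r² + 2dr cosθ = |CA|² = 0.0232291 m²;  d cosθ + r = -0.094803 m.
|ω_lever| = |0.0918·9.006·-0.094803| / 0.0232291 = 3.3741 rad/s.

3.37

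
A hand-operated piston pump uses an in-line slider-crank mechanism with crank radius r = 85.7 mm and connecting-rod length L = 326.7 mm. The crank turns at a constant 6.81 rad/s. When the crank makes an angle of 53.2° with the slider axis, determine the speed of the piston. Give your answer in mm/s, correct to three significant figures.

ω = 6.81 rad/s
For an in-line slider-crank, x = r cosθ + √(L² − r² sin²θ), so v = −rω sinθ·[1 + r cosθ/√(L² − r² sin²θ)].
With r = 0.0857 m, L = 0.3267 m, θ = 53.2°: √(L² − r² sin²θ) = 0.31941 m.
v = −0.0857·6.81·0.80073·[1 + 0.0857·0.59902/0.31941] = -0.54243 m/s.
|v| = 0.54243 m/s = 542.43 mm/s.

542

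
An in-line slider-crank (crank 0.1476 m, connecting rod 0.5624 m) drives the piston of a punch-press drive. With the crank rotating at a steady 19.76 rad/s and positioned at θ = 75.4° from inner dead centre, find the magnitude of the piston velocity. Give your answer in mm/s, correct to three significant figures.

3020

ω = 19.76 rad/s
For an in-line slider-crank, x = r cosθ + √(L² − r² sin²θ), so v = −rω sinθ·[1 + r cosθ/√(L² − r² sin²θ)].
With r = 0.1476 m, L = 0.5624 m, θ = 75.4°: √(L² − r² sin²θ) = 0.54396 m.
v = −0.1476·19.76·0.96771·[1 + 0.1476·0.25207/0.54396] = -3.0154 m/s.
|v| = 3.0154 m/s = 3015.4 mm/s.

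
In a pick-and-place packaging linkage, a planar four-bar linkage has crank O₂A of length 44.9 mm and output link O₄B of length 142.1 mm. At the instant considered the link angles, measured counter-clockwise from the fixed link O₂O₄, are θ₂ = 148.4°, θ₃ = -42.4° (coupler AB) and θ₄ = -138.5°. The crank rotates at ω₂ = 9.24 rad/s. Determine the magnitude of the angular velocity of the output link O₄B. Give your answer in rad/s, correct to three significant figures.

ω₂ = 9.24 rad/s
Differentiating the loop-closure r₂e^{iθ₂}+r₃e^{iθ₃}=r₁+r₄e^{iθ₄} gives r₂ω₂e^{iθ₂}+r₃ω₃e^{iθ₃}=r₄ω₄e^{iθ₄}.
Eliminating the other unknown: ω₄ = r₂ω₂ sin(θ₂−θ₃) / [r₄ sin(θ₄−θ₃)].
Numerator sine = -0.18738; denominator sine = -0.99434.
Result = 0.0449·9.24·(-0.18738) / (0.1421·(-0.99434)) = +0.55019 rad/s; magnitude 0.55019 rad/s.

0.550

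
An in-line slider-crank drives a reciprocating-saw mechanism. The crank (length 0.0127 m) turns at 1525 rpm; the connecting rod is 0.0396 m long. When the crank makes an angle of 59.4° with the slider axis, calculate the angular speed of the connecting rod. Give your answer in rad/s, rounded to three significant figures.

27.1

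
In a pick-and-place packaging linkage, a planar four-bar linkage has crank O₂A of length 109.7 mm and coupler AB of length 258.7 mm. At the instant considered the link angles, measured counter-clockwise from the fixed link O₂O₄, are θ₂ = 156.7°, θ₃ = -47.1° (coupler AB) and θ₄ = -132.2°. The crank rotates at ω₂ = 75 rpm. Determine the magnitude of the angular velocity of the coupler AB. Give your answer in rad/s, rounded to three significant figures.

3.16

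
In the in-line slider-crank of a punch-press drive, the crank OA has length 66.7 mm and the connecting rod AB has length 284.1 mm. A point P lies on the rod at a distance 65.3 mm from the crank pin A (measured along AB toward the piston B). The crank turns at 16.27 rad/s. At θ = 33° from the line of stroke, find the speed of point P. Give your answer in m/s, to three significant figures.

ω = 16.27 rad/s.  Crank-pin speed |V_A| = rω = 1.0852 m/s, perpendicular to OA.
Rod angle: sinφ = −(r/L) sinθ ⇒ φ = -7.346°; ω_rod = −rω cosθ/√(L²−r²sin²θ) = -3.2301 rad/s.
V_P = V_A + ω_rod × AP, with AP = 0.0653 m along the rod.
Components: V_Px = −rω sinθ − a·ω_rod·sinφ = -0.61802 m/s;  V_Py = rω cosθ + a·ω_rod·cosφ = +0.70094 m/s.
|V_P| = √(V_Px² + V_Py²) = 0.93449 m/s.

0.934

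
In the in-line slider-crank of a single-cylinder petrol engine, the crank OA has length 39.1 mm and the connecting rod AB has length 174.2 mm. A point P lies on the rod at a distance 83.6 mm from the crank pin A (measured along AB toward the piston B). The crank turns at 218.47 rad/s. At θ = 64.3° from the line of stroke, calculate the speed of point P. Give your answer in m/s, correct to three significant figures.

8.29

ω = 218.5 rad/s.  Crank-pin speed |V_A| = rω = 8.5422 m/s, perpendicular to OA.
Rod angle: sinφ = −(r/L) sinθ ⇒ φ = -11.669°; ω_rod = −rω cosθ/√(L²−r²sin²θ) = -21.714 rad/s.
V_P = V_A + ω_rod × AP, with AP = 0.0836 m along the rod.
Components: V_Px = −rω sinθ − a·ω_rod·sinφ = -8.0643 m/s;  V_Py = rω cosθ + a·ω_rod·cosφ = +1.9266 m/s.
|V_P| = √(V_Px² + V_Py²) = 8.2913 m/s.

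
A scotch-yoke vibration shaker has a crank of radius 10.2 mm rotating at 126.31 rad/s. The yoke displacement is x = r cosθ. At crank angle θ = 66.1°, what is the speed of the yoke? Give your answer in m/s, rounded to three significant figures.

1.18

ω = 126.3 rad/s
x = r cosθ ⇒ ẋ = −rω sinθ.
|v| = rω|sinθ| = 0.0102·126.3·|sin 66.1°| = 1.1779 m/s.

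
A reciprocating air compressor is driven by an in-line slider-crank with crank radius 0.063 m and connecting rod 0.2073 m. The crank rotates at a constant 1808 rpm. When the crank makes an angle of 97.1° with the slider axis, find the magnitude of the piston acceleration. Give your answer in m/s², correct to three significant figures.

976

ω = 2π·1808/60 = 189.3 rad/s
x(θ) = r cosθ + √(L² − r² sin²θ); with ω constant, a = ω²·d²x/dθ².
d²x/dθ² = −r cosθ − r²(cos2θ)/√u − r⁴ sin²2θ/(4u^{3/2}),  u = L² − r² sin²θ = 0.0390649 m².
Substituting r = 0.063 m, L = 0.2073 m, θ = 97.1°: d²x/dθ² = +0.027224 m.
a = ω²·d²x/dθ² = (189.3)²·(+0.027224) = +975.89 m/s²;  |a| = 975.89 m/s².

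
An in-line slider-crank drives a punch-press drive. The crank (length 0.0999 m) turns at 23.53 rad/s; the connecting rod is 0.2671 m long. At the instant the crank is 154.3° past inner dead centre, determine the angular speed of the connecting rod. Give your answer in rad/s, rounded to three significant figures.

ω = 23.53 rad/s
The rod makes angle φ with the slider axis where L sinφ = r sinθ; differentiating, L cosφ·φ̇ = r ω cosθ.
L cosφ = √(L² − r² sin²θ) = 0.26356 m.
|ω_rod| = r ω |cosθ| / √(L² − r² sin²θ) = 0.0999·23.53·0.90108/0.26356 = 8.0365 rad/s.

8.04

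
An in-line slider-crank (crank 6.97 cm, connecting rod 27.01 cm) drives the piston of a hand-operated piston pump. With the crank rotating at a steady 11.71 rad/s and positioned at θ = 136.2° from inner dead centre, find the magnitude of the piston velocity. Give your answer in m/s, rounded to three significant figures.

ω = 11.71 rad/s
For an in-line slider-crank, x = r cosθ + √(L² − r² sin²θ), so v = −rω sinθ·[1 + r cosθ/√(L² − r² sin²θ)].
With r = 0.0697 m, L = 0.2701 m, θ = 136.2°: √(L² − r² sin²θ) = 0.26576 m.
v = −0.0697·11.71·0.69214·[1 + 0.0697·-0.72176/0.26576] = -0.45798 m/s.
|v| = 0.45798 m/s.

0.458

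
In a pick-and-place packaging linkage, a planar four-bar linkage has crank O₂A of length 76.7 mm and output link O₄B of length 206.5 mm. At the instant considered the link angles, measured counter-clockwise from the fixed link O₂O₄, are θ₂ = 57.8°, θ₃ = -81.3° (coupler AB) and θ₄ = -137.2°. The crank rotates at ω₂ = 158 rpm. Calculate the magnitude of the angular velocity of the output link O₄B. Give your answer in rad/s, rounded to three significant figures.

ω₂ = 16.55 rad/s (from 158 rpm).
Differentiating the loop-closure r₂e^{iθ₂}+r₃e^{iθ₃}=r₁+r₄e^{iθ₄} gives r₂ω₂e^{iθ₂}+r₃ω₃e^{iθ₃}=r₄ω₄e^{iθ₄}.
Eliminating the other unknown: ω₄ = r₂ω₂ sin(θ₂−θ₃) / [r₄ sin(θ₄−θ₃)].
Numerator sine = +0.65474; denominator sine = -0.82806.
Result = 0.0767·16.55·(+0.65474) / (0.2065·(-0.82806)) = -4.8592 rad/s; magnitude 4.8592 rad/s.

4.86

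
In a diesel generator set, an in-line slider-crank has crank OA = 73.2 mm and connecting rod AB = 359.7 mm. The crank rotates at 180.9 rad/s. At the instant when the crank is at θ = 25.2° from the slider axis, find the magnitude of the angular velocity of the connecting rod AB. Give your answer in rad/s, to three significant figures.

ω = 180.9 rad/s
The rod makes angle φ with the slider axis where L sinφ = r sinθ; differentiating, L cosφ·φ̇ = r ω cosθ.
L cosφ = √(L² − r² sin²θ) = 0.35835 m.
|ω_rod| = r ω |cosθ| / √(L² − r² sin²θ) = 0.0732·180.9·0.90483/0.35835 = 33.436 rad/s.

33.4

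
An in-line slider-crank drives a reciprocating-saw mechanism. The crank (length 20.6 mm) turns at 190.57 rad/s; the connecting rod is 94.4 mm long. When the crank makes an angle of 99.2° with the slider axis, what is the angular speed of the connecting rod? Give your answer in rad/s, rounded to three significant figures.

ω = 190.6 rad/s
The rod makes angle φ with the slider axis where L sinφ = r sinθ; differentiating, L cosφ·φ̇ = r ω cosθ.
L cosφ = √(L² − r² sin²θ) = 0.092184 m.
|ω_rod| = r ω |cosθ| / √(L² − r² sin²θ) = 0.0206·190.6·0.15988/0.092184 = 6.8087 rad/s.

6.81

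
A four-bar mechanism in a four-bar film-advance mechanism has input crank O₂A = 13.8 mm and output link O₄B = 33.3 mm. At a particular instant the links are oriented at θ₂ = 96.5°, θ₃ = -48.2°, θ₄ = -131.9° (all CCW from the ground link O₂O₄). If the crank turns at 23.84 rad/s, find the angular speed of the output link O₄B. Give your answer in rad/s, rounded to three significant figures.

5.74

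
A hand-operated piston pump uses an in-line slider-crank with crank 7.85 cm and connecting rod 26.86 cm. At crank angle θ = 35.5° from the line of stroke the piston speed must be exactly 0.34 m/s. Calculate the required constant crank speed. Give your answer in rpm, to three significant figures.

57.4

For an in-line slider-crank, |v_piston| = rω|sinθ|·[1 + r cosθ/√(L² − r² sin²θ)].
With r = 0.0785 m, L = 0.2686 m, θ = 35.5°: the bracketed kinematic factor |dx/dθ| = 0.056591 m.
ω = v/|dx/dθ| = 0.34/0.056591 = 6.008 rad/s.
N = 60ω/(2π) = 57.372 rpm.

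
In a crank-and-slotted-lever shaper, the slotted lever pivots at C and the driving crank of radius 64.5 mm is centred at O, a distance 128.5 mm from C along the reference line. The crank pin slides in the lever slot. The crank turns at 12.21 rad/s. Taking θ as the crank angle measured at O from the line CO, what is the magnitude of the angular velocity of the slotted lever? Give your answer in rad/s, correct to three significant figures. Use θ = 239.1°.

ω = 12.21 rad/s
Crank pin A relative to C: A = (d + r cosθ, r sinθ); lever angle φ = atan2(r sinθ, d + r cosθ).
Differentiating tanφ: φ̇ = rω(d cosθ + r)/(d² + r² + 2dr cosθ).
d² + r² + 2dr cosθ = |CA|² = 0.0121598 m²;  d cosθ + r = -0.0014901 m.
|ω_lever| = |0.0645·12.21·-0.0014901| / 0.0121598 = 0.096505 rad/s.

0.0965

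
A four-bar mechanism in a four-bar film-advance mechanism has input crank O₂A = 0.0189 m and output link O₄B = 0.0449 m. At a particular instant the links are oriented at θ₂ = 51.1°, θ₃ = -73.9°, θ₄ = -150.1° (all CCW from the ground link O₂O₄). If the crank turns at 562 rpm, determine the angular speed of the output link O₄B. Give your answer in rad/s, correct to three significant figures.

20.9

ω₂ = 58.85 rad/s (from 562 rpm).
Differentiating the loop-closure r₂e^{iθ₂}+r₃e^{iθ₃}=r₁+r₄e^{iθ₄} gives r₂ω₂e^{iθ₂}+r₃ω₃e^{iθ₃}=r₄ω₄e^{iθ₄}.
Eliminating the other unknown: ω₄ = r₂ω₂ sin(θ₂−θ₃) / [r₄ sin(θ₄−θ₃)].
Numerator sine = +0.81915; denominator sine = -0.97113.
Result = 0.0189·58.85·(+0.81915) / (0.0449·(-0.97113)) = -20.896 rad/s; magnitude 20.896 rad/s.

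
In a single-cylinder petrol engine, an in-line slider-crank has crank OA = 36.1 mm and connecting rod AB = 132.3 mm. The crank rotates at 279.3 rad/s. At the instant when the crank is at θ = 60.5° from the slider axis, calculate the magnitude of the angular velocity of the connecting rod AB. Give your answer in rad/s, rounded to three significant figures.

ω = 279.3 rad/s
The rod makes angle φ with the slider axis where L sinφ = r sinθ; differentiating, L cosφ·φ̇ = r ω cosθ.
L cosφ = √(L² − r² sin²θ) = 0.12851 m.
|ω_rod| = r ω |cosθ| / √(L² − r² sin²θ) = 0.0361·279.3·0.49242/0.12851 = 38.633 rad/s.

38.6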